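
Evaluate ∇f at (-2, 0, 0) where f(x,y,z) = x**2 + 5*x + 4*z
(1, 0, 4)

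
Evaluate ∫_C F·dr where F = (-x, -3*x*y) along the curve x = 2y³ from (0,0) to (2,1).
-16/5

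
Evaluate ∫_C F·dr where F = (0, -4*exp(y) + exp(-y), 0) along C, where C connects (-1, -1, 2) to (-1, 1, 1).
-6*sinh(1)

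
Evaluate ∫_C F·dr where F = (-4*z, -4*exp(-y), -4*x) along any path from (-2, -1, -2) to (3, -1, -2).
40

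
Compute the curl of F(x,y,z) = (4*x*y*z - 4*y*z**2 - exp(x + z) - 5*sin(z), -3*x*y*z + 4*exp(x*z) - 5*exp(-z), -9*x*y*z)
((x*(3*y - 9*z - 4*exp(x*z))*exp(z) - 5)*exp(-z), 4*x*y + y*z - exp(x + z) - 5*cos(z), z*(-4*x - 3*y + 4*z + 4*exp(x*z)))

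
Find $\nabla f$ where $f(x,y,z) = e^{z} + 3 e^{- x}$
(-3*exp(-x), 0, exp(z))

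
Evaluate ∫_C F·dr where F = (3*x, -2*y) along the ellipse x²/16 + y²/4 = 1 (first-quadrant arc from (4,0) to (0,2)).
-28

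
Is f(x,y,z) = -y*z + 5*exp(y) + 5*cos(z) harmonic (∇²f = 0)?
No, ∇²f = 5*exp(y) - 5*cos(z)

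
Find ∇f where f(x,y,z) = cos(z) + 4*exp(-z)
(0, 0, -sin(z) - 4*exp(-z))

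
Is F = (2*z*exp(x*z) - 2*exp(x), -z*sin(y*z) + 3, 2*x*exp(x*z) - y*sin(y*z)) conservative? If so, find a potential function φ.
Yes, F is conservative. φ = 3*y - 2*exp(x) + 2*exp(x*z) + cos(y*z)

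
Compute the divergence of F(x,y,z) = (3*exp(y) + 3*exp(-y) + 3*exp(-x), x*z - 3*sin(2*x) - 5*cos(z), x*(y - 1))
-3*exp(-x)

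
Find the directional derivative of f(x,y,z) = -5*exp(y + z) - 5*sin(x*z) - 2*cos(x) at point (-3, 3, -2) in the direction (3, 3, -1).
sqrt(19)*(-10*E - 6*sin(3) + 15*cos(6))/19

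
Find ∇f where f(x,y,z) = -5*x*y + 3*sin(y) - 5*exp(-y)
(-5*y, -5*x + 3*cos(y) + 5*exp(-y), 0)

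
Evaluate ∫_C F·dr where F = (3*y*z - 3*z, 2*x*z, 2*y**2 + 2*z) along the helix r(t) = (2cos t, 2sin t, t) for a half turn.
10*pi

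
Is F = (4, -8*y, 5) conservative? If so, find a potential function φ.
Yes, F is conservative. φ = 4*x - 4*y**2 + 5*z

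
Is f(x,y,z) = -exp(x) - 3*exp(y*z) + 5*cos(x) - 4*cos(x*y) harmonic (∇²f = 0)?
No, ∇²f = 4*x**2*cos(x*y) - 3*y**2*exp(y*z) + 4*y**2*cos(x*y) - 3*z**2*exp(y*z) - exp(x) - 5*cos(x)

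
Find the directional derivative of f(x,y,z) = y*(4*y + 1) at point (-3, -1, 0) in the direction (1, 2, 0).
-14*sqrt(5)/5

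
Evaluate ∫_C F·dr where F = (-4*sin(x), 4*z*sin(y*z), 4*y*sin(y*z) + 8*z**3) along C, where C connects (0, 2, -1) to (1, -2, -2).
4*cos(2) + 4*cos(1) - 4*cos(4) + 26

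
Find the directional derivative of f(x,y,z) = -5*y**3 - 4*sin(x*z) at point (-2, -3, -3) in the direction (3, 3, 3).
sqrt(3)*(-45 + 20*cos(6)/3)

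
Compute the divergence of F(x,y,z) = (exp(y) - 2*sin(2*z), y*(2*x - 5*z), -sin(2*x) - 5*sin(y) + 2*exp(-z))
2*x - 5*z - 2*exp(-z)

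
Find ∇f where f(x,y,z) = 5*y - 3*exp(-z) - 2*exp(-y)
(0, 5 + 2*exp(-y), 3*exp(-z))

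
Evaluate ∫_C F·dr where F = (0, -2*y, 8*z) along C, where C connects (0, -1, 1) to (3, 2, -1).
-3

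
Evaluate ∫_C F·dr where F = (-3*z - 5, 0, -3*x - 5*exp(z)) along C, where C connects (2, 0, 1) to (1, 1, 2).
-5*exp(2) + 5 + 5*E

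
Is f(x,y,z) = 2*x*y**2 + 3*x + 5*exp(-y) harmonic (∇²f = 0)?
No, ∇²f = 4*x + 5*exp(-y)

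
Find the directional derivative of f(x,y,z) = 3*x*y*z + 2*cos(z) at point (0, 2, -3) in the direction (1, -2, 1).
sqrt(6)*(-9 + sin(3))/3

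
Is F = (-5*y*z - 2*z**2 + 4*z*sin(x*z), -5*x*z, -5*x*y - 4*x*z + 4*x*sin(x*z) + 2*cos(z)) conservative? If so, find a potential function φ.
Yes, F is conservative. φ = -5*x*y*z - 2*x*z**2 + 2*sin(z) - 4*cos(x*z)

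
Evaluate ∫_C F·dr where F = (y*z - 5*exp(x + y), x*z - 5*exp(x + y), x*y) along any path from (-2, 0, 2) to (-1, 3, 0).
-10*sinh(2)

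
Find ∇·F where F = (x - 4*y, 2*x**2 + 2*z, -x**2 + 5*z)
6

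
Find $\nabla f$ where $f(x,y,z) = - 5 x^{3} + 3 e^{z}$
(-15*x**2, 0, 3*exp(z))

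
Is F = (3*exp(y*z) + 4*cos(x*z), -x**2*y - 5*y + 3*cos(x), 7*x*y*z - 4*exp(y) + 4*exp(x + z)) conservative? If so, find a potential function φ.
No, ∇×F = (7*x*z - 4*exp(y), -4*x*sin(x*z) - 7*y*z + 3*y*exp(y*z) - 4*exp(x + z), -2*x*y - 3*z*exp(y*z) - 3*sin(x)) ≠ 0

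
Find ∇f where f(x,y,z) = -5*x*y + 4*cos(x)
(-5*y - 4*sin(x), -5*x, 0)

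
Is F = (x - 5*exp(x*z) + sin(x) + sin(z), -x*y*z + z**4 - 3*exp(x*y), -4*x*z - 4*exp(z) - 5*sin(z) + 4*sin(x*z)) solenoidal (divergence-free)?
No, ∇·F = -x*z - 3*x*exp(x*y) + 4*x*cos(x*z) - 4*x - 5*z*exp(x*z) - 4*exp(z) + cos(x) - 5*cos(z) + 1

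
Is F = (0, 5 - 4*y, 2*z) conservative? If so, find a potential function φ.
Yes, F is conservative. φ = -2*y**2 + 5*y + z**2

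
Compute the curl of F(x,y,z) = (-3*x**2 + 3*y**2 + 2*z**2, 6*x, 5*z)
(0, 4*z, 6 - 6*y)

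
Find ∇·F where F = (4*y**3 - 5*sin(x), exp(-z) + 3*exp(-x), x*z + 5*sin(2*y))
x - 5*cos(x)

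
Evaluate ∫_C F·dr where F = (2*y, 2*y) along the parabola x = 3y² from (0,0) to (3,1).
5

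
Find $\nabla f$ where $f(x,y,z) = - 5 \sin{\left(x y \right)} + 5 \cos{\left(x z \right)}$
(-5*y*cos(x*y) - 5*z*sin(x*z), -5*x*cos(x*y), -5*x*sin(x*z))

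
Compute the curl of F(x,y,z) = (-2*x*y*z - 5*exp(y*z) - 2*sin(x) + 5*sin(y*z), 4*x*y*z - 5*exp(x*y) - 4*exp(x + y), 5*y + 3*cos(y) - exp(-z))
(-4*x*y - 3*sin(y) + 5, y*(-2*x - 5*exp(y*z) + 5*cos(y*z)), 2*x*z + 4*y*z - 5*y*exp(x*y) + 5*z*exp(y*z) - 5*z*cos(y*z) - 4*exp(x + y))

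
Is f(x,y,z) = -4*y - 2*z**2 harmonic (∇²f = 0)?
No, ∇²f = -4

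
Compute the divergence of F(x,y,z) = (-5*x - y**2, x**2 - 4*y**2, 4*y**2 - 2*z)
-8*y - 7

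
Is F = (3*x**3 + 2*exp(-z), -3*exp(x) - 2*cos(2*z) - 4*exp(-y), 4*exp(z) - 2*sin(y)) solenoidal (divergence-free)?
No, ∇·F = 9*x**2 + 4*exp(z) + 4*exp(-y)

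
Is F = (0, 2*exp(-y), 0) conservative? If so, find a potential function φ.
Yes, F is conservative. φ = -2*exp(-y)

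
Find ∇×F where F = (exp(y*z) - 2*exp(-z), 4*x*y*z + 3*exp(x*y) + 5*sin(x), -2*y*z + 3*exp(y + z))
(-4*x*y - 2*z + 3*exp(y + z), y*exp(y*z) + 2*exp(-z), 4*y*z + 3*y*exp(x*y) - z*exp(y*z) + 5*cos(x))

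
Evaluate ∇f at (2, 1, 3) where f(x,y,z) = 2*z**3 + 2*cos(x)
(-2*sin(2), 0, 54)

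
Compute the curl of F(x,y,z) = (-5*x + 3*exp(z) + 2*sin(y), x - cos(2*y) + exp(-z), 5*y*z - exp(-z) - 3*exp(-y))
(5*z + exp(-z) + 3*exp(-y), 3*exp(z), 1 - 2*cos(y))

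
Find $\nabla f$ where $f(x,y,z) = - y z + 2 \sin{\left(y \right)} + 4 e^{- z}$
(0, -z + 2*cos(y), -y - 4*exp(-z))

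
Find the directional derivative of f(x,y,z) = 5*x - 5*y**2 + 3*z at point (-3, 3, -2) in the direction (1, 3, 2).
-79*sqrt(14)/14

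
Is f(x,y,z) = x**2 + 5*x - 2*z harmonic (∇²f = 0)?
No, ∇²f = 2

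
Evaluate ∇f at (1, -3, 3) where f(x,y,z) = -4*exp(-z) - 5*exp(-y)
(0, 5*exp(3), 4*exp(-3))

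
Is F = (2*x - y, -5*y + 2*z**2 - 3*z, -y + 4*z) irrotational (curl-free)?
No, ∇×F = (2 - 4*z, 0, 1)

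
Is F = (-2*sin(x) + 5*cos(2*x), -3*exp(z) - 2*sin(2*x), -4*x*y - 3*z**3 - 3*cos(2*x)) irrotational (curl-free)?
No, ∇×F = (-4*x + 3*exp(z), 4*y - 6*sin(2*x), -4*cos(2*x))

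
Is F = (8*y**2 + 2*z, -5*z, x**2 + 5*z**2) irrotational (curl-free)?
No, ∇×F = (5, 2 - 2*x, -16*y)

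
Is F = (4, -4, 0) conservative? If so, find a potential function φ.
Yes, F is conservative. φ = 4*x - 4*y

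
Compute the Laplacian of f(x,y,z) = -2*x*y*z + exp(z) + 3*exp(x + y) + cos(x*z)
-x**2*cos(x*z) - z**2*cos(x*z) + exp(z) + 6*exp(x + y)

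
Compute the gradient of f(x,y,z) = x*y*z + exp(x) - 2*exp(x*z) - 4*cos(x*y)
(y*z + 4*y*sin(x*y) - 2*z*exp(x*z) + exp(x), x*(z + 4*sin(x*y)), x*(y - 2*exp(x*z)))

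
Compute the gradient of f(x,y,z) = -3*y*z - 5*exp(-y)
(0, -3*z + 5*exp(-y), -3*y)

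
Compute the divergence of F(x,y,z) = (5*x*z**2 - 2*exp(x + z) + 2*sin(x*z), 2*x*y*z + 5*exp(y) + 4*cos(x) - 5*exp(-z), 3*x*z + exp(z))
2*x*z + 3*x + 5*z**2 + 2*z*cos(x*z) + 5*exp(y) + exp(z) - 2*exp(x + z)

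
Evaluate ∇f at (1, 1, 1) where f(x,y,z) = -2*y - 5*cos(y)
(0, -2 + 5*sin(1), 0)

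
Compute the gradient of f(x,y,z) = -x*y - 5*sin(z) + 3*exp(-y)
(-y, -x - 3*exp(-y), -5*cos(z))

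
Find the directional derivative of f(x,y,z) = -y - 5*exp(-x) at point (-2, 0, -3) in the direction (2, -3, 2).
sqrt(17)*(3 + 10*exp(2))/17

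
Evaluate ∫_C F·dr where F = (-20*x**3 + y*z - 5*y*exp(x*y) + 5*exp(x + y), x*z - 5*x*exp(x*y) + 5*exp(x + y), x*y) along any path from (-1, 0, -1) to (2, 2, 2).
-62 - 5*exp(-1)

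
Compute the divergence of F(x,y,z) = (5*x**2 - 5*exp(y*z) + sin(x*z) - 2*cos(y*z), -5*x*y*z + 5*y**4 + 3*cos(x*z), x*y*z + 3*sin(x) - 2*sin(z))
x*y - 5*x*z + 10*x + 20*y**3 + z*cos(x*z) - 2*cos(z)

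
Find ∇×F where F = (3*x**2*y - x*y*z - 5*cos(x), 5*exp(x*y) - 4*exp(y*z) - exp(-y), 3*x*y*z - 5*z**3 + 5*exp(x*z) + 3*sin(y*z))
(3*x*z + 4*y*exp(y*z) + 3*z*cos(y*z), -x*y - 3*y*z - 5*z*exp(x*z), -3*x**2 + x*z + 5*y*exp(x*y))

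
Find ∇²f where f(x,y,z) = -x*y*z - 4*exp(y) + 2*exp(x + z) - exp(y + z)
-4*exp(y) + 4*exp(x + z) - 2*exp(y + z)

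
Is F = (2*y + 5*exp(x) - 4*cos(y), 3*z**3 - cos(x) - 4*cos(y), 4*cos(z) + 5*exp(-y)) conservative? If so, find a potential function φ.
No, ∇×F = (-9*z**2 - 5*exp(-y), 0, sin(x) - 4*sin(y) - 2) ≠ 0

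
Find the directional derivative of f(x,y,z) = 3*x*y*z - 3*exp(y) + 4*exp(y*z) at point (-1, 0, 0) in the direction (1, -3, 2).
9*sqrt(14)/14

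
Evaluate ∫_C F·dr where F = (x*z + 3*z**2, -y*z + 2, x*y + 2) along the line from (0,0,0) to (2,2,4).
148/3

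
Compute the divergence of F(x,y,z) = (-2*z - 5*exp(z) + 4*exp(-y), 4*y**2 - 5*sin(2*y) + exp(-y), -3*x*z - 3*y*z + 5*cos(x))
-3*x + 5*y - 10*cos(2*y) - exp(-y)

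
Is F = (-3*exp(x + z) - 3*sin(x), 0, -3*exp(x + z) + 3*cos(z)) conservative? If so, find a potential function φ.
Yes, F is conservative. φ = -3*exp(x + z) + 3*sin(z) + 3*cos(x)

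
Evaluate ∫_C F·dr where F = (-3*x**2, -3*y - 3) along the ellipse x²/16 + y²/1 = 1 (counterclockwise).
0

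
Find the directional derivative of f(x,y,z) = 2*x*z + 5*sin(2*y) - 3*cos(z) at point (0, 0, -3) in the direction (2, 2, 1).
8/3 - sin(3)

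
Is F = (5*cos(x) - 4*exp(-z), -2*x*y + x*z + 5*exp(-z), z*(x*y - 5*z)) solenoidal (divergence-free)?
No, ∇·F = x*y - 2*x - 10*z - 5*sin(x)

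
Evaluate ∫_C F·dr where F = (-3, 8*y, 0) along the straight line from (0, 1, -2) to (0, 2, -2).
12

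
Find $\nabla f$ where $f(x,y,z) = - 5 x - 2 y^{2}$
(-5, -4*y, 0)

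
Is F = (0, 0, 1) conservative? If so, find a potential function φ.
Yes, F is conservative. φ = z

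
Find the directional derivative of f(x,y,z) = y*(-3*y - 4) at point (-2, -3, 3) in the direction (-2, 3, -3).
21*sqrt(22)/11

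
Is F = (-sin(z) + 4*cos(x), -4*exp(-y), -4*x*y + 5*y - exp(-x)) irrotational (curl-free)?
No, ∇×F = (5 - 4*x, 4*y - cos(z) - exp(-x), 0)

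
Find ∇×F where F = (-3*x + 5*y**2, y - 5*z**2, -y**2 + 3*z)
(-2*y + 10*z, 0, -10*y)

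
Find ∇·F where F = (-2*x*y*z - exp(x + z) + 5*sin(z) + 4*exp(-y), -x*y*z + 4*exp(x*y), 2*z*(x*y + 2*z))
2*x*y - x*z + 4*x*exp(x*y) - 2*y*z + 8*z - exp(x + z)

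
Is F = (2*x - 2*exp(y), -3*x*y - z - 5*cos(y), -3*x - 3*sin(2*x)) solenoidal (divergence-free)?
No, ∇·F = -3*x + 5*sin(y) + 2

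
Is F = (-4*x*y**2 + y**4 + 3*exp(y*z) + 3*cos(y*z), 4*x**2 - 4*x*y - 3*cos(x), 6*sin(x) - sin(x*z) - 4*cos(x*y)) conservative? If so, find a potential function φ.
No, ∇×F = (4*x*sin(x*y), 3*y*exp(y*z) - 4*y*sin(x*y) - 3*y*sin(y*z) + z*cos(x*z) - 6*cos(x), 8*x*y + 8*x - 4*y**3 - 4*y - 3*z*exp(y*z) + 3*z*sin(y*z) + 3*sin(x)) ≠ 0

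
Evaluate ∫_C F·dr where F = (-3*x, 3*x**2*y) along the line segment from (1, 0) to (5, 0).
-36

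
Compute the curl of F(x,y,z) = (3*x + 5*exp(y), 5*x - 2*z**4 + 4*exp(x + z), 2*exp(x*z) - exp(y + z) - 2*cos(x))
(8*z**3 - 4*exp(x + z) - exp(y + z), -2*z*exp(x*z) - 2*sin(x), -5*exp(y) + 4*exp(x + z) + 5)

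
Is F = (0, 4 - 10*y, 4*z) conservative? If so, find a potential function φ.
Yes, F is conservative. φ = -5*y**2 + 4*y + 2*z**2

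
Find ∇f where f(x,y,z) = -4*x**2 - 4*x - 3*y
(-8*x - 4, -3, 0)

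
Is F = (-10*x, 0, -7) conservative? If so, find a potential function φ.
Yes, F is conservative. φ = -5*x**2 - 7*z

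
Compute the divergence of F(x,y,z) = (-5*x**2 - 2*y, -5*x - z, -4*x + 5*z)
5 - 10*x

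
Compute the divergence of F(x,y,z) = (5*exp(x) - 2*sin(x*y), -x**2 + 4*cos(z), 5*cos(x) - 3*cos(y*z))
3*y*sin(y*z) - 2*y*cos(x*y) + 5*exp(x)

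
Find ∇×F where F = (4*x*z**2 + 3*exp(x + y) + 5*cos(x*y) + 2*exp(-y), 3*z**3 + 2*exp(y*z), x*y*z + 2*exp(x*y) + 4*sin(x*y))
(x*z + 2*x*exp(x*y) + 4*x*cos(x*y) - 2*y*exp(y*z) - 9*z**2, 8*x*z - y*z - 2*y*exp(x*y) - 4*y*cos(x*y), 5*x*sin(x*y) - 3*exp(x + y) + 2*exp(-y))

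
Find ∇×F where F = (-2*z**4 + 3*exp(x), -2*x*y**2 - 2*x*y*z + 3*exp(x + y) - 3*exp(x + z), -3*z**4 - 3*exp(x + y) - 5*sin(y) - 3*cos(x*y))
(2*x*y + 3*x*sin(x*y) - 3*exp(x + y) + 3*exp(x + z) - 5*cos(y), -3*y*sin(x*y) - 8*z**3 + 3*exp(x + y), -2*y**2 - 2*y*z + 3*exp(x + y) - 3*exp(x + z))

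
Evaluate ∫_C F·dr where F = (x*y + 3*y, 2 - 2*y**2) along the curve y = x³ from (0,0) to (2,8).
-4604/15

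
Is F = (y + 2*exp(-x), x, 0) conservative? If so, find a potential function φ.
Yes, F is conservative. φ = x*y - 2*exp(-x)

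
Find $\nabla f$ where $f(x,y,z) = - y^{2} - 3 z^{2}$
(0, -2*y, -6*z)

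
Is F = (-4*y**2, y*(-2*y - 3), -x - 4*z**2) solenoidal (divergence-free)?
No, ∇·F = -4*y - 8*z - 3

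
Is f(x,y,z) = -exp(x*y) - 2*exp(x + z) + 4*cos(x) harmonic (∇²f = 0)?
No, ∇²f = -x**2*exp(x*y) - y**2*exp(x*y) - 4*exp(x + z) - 4*cos(x)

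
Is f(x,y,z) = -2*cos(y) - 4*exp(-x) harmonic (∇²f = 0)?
No, ∇²f = 2*cos(y) - 4*exp(-x)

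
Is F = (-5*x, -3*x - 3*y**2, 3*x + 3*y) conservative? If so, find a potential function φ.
No, ∇×F = (3, -3, -3) ≠ 0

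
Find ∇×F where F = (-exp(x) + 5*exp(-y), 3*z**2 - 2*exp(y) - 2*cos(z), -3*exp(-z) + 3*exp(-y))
(-6*z - 2*sin(z) - 3*exp(-y), 0, 5*exp(-y))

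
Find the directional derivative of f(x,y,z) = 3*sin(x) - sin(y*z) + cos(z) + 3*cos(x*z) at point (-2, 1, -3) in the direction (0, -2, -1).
-sqrt(5)*(5*cos(3) + 6*sin(6) + sin(3))/5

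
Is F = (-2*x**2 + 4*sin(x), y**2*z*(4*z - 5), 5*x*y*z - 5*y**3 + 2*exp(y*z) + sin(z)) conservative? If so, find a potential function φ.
No, ∇×F = (5*x*z - 8*y**2*z - 10*y**2 + 2*z*exp(y*z), -5*y*z, 0) ≠ 0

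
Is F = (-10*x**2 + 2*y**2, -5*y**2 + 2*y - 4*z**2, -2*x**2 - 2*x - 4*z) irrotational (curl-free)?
No, ∇×F = (8*z, 4*x + 2, -4*y)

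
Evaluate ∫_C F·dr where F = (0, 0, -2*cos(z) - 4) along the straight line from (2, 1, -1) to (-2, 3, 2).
-12 - 2*sin(2) - 2*sin(1)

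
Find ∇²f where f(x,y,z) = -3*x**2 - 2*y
-6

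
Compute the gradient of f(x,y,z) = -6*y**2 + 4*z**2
(0, -12*y, 8*z)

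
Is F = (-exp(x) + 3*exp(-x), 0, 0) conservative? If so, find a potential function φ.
Yes, F is conservative. φ = -exp(x) - 3*exp(-x)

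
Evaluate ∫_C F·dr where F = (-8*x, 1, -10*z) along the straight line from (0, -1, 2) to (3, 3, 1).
-17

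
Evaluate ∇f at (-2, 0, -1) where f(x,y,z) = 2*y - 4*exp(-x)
(4*exp(2), 2, 0)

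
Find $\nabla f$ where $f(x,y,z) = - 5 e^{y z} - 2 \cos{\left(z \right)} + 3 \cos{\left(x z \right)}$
(-3*z*sin(x*z), -5*z*exp(y*z), -3*x*sin(x*z) - 5*y*exp(y*z) + 2*sin(z))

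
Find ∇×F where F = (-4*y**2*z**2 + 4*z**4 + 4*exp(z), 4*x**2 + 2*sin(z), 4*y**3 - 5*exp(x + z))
(12*y**2 - 2*cos(z), -8*y**2*z + 16*z**3 + 4*exp(z) + 5*exp(x + z), 8*x + 8*y*z**2)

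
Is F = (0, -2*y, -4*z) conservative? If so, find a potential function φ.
Yes, F is conservative. φ = -y**2 - 2*z**2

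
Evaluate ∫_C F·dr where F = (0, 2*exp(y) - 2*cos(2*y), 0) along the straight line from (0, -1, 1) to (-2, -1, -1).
0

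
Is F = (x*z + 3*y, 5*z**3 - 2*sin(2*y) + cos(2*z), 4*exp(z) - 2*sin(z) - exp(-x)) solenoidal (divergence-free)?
No, ∇·F = z + 4*exp(z) - 4*cos(2*y) - 2*cos(z)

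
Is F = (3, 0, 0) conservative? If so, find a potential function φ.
Yes, F is conservative. φ = 3*x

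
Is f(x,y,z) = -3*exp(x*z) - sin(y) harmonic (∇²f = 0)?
No, ∇²f = -3*x**2*exp(x*z) - 3*z**2*exp(x*z) + sin(y)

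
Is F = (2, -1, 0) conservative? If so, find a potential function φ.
Yes, F is conservative. φ = 2*x - y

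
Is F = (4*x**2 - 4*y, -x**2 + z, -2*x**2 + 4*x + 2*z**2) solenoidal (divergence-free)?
No, ∇·F = 8*x + 4*z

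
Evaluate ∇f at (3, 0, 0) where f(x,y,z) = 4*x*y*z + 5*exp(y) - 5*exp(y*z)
(0, 5, 0)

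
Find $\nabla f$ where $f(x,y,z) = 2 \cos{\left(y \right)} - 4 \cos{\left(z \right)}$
(0, -2*sin(y), 4*sin(z))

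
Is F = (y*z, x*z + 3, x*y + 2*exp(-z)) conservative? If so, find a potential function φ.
Yes, F is conservative. φ = x*y*z + 3*y - 2*exp(-z)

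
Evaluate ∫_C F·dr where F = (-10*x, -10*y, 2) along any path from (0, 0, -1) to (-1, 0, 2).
1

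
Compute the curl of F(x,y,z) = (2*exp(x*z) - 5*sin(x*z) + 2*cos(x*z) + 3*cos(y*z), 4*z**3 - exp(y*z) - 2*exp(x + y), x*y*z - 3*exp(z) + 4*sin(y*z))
(x*z + y*exp(y*z) - 12*z**2 + 4*z*cos(y*z), 2*x*exp(x*z) - 2*x*sin(x*z) - 5*x*cos(x*z) - y*z - 3*y*sin(y*z), 3*z*sin(y*z) - 2*exp(x + y))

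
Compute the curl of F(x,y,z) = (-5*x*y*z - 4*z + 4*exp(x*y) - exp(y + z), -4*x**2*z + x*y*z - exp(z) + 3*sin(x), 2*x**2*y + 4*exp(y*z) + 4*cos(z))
(6*x**2 - x*y + 4*z*exp(y*z) + exp(z), -9*x*y - exp(y + z) - 4, -3*x*z - 4*x*exp(x*y) + y*z + exp(y + z) + 3*cos(x))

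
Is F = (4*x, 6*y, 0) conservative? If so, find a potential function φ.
Yes, F is conservative. φ = 2*x**2 + 3*y**2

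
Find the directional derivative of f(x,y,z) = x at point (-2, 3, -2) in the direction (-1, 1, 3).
-sqrt(11)/11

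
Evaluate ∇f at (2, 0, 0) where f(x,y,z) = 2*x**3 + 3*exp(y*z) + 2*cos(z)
(24, 0, 0)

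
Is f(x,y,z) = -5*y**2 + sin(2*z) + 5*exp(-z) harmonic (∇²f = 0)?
No, ∇²f = -4*sin(2*z) - 10 + 5*exp(-z)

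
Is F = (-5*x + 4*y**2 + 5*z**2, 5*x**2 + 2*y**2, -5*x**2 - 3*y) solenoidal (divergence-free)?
No, ∇·F = 4*y - 5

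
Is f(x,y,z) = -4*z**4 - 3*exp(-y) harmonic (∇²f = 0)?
No, ∇²f = -48*z**2 - 3*exp(-y)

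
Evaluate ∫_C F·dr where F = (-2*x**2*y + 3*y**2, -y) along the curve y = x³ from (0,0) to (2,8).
32/21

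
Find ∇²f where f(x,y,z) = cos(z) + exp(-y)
-cos(z) + exp(-y)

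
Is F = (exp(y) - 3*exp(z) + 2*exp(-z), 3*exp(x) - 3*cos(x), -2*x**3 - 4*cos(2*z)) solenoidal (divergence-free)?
No, ∇·F = 8*sin(2*z)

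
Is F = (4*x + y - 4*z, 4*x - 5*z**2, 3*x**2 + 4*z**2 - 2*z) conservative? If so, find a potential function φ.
No, ∇×F = (10*z, -6*x - 4, 3) ≠ 0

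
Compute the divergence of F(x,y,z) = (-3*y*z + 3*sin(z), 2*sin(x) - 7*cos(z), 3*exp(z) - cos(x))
3*exp(z)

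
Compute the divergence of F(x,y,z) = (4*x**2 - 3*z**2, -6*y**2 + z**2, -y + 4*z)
8*x - 12*y + 4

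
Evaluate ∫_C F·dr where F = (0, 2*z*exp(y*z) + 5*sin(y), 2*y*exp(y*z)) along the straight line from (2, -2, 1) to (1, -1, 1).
-5*cos(1) + 5*cos(2) - 2*exp(-2) + 2*exp(-1)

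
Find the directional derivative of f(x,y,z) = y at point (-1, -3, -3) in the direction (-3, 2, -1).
sqrt(14)/7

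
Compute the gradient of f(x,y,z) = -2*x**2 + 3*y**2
(-4*x, 6*y, 0)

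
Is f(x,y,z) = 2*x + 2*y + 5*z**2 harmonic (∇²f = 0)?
No, ∇²f = 10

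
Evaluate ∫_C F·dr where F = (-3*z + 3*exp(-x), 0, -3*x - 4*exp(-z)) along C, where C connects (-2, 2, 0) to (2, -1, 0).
6*sinh(2)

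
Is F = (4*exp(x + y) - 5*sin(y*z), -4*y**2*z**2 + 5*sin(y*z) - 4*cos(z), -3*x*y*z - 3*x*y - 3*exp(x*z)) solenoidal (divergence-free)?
No, ∇·F = -3*x*y - 3*x*exp(x*z) - 8*y*z**2 + 5*z*cos(y*z) + 4*exp(x + y)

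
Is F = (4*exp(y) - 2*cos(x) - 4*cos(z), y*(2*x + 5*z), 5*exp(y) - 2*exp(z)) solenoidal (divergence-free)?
No, ∇·F = 2*x + 5*z - 2*exp(z) + 2*sin(x)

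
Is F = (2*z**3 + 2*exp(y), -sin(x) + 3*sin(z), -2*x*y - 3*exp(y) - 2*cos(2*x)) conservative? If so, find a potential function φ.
No, ∇×F = (-2*x - 3*exp(y) - 3*cos(z), 2*y + 6*z**2 - 4*sin(2*x), -2*exp(y) - cos(x)) ≠ 0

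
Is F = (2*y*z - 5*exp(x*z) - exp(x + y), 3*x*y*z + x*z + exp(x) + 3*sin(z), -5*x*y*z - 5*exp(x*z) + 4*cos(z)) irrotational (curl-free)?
No, ∇×F = (-3*x*y - 5*x*z - x - 3*cos(z), -5*x*exp(x*z) + 5*y*z + 2*y + 5*z*exp(x*z), 3*y*z - z + exp(x) + exp(x + y))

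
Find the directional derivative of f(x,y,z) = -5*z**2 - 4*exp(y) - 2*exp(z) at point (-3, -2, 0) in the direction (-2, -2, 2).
2*sqrt(3)*(2 - exp(2))*exp(-2)/3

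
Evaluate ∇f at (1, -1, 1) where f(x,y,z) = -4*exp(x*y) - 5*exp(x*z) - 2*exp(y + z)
((4 - 5*exp(2))*exp(-1), -2 - 4*exp(-1), -5*E - 2)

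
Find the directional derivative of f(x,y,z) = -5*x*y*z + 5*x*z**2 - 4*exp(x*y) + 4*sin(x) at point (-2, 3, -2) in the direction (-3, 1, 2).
sqrt(14)*(-15*exp(6) + 22 - 6*exp(6)*cos(2))*exp(-6)/7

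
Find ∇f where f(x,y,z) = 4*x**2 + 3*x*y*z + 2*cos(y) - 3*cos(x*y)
(8*x + 3*y*z + 3*y*sin(x*y), 3*x*z + 3*x*sin(x*y) - 2*sin(y), 3*x*y)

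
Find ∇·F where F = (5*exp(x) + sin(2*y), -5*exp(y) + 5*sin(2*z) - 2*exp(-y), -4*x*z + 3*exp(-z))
-4*x + 5*exp(x) - 5*exp(y) - 3*exp(-z) + 2*exp(-y)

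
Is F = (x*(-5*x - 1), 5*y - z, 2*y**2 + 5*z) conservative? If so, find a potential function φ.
No, ∇×F = (4*y + 1, 0, 0) ≠ 0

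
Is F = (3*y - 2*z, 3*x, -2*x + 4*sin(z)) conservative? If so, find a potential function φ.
Yes, F is conservative. φ = 3*x*y - 2*x*z - 4*cos(z)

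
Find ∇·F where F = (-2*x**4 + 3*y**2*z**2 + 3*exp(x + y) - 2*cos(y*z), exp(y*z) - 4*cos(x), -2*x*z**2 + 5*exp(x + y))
-8*x**3 - 4*x*z + z*exp(y*z) + 3*exp(x + y)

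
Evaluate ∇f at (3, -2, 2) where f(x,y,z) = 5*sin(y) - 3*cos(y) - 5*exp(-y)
(0, -3*sin(2) + 5*cos(2) + 5*exp(2), 0)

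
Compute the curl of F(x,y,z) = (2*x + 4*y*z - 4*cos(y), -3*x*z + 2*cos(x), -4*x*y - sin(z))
(-x, 8*y, -7*z - 2*sin(x) - 4*sin(y))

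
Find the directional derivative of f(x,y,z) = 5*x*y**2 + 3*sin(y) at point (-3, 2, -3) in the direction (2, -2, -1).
160/3 - 2*cos(2)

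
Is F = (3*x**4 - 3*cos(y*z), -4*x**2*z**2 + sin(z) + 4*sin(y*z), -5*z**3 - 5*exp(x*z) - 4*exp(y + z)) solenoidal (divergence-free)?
No, ∇·F = 12*x**3 - 5*x*exp(x*z) - 15*z**2 + 4*z*cos(y*z) - 4*exp(y + z)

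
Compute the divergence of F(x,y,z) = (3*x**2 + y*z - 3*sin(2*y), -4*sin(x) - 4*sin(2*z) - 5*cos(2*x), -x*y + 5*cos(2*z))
6*x - 10*sin(2*z)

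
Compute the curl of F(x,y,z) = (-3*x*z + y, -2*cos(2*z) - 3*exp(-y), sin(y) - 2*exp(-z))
(-4*sin(2*z) + cos(y), -3*x, -1)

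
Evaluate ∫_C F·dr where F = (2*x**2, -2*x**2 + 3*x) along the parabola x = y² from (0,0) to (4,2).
568/15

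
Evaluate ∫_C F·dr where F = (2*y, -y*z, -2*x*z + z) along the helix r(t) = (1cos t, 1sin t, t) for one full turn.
pi*(-3 + 4*pi)/2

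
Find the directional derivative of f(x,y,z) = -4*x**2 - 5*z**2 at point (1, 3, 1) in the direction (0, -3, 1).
-sqrt(10)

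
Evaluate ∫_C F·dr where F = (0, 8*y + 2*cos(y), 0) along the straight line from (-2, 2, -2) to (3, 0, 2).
-16 - 2*sin(2)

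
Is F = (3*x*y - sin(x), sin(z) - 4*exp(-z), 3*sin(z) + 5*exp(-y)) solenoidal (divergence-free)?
No, ∇·F = 3*y - cos(x) + 3*cos(z)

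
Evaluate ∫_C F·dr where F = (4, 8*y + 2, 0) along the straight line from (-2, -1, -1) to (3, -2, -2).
30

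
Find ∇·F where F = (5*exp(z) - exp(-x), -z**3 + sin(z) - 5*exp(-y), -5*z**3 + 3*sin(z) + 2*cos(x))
-15*z**2 + 3*cos(z) + 5*exp(-y) + exp(-x)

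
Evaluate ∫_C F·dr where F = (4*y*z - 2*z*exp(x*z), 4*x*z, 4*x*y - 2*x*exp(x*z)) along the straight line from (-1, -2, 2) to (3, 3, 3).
-2*exp(9) + 2*exp(-2) + 92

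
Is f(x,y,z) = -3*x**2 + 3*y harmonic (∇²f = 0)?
No, ∇²f = -6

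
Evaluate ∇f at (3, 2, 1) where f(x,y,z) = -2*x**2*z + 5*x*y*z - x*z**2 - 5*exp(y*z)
(-3, 15 - 5*exp(2), 6 - 10*exp(2))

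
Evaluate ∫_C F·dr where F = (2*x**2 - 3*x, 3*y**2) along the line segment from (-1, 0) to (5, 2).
56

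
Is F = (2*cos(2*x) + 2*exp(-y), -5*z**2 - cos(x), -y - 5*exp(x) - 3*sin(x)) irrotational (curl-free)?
No, ∇×F = (10*z - 1, 5*exp(x) + 3*cos(x), sin(x) + 2*exp(-y))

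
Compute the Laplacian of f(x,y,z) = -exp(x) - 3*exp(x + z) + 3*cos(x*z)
-3*x**2*cos(x*z) - 3*z**2*cos(x*z) - exp(x) - 6*exp(x + z)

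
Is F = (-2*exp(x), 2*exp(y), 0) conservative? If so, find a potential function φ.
Yes, F is conservative. φ = -2*exp(x) + 2*exp(y)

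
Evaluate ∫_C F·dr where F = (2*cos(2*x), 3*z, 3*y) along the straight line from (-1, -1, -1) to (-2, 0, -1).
-3 - sin(4) + sin(2)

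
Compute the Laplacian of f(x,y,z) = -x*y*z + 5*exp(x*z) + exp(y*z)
5*x**2*exp(x*z) + y**2*exp(y*z) + 5*z**2*exp(x*z) + z**2*exp(y*z)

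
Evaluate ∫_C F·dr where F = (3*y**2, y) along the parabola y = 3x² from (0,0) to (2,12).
1224/5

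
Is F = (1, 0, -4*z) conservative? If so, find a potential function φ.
Yes, F is conservative. φ = x - 2*z**2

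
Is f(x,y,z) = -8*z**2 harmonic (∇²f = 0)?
No, ∇²f = -16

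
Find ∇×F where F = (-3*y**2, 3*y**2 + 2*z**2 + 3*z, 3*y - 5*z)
(-4*z, 0, 6*y)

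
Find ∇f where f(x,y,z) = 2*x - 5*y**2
(2, -10*y, 0)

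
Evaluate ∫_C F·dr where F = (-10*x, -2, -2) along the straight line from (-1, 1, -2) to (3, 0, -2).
-38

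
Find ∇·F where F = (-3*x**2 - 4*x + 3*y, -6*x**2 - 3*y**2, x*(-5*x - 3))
-6*x - 6*y - 4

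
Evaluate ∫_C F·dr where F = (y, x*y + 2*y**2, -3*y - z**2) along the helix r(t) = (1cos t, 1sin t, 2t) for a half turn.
-8*pi**3/3 - 34/3 - pi/2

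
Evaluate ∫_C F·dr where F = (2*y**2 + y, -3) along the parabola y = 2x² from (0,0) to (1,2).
-56/15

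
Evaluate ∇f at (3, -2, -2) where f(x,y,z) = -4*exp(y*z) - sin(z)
(0, 8*exp(4), -cos(2) + 8*exp(4))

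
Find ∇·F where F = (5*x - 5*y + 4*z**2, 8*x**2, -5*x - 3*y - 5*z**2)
5 - 10*z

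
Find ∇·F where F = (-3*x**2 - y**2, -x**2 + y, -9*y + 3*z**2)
-6*x + 6*z + 1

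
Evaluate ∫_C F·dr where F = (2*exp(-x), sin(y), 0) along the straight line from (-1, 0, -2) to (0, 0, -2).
-2 + 2*E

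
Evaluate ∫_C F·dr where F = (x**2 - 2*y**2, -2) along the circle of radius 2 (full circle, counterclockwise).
0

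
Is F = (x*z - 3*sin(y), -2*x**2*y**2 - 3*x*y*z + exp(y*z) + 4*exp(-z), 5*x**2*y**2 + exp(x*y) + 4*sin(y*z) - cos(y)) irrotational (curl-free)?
No, ∇×F = (10*x**2*y + 3*x*y + x*exp(x*y) - y*exp(y*z) + 4*z*cos(y*z) + sin(y) + 4*exp(-z), -10*x*y**2 + x - y*exp(x*y), -4*x*y**2 - 3*y*z + 3*cos(y))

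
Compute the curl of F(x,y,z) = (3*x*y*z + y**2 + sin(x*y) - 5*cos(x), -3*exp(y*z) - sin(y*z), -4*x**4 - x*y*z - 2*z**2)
(-x*z + 3*y*exp(y*z) + y*cos(y*z), 16*x**3 + 3*x*y + y*z, -3*x*z - x*cos(x*y) - 2*y)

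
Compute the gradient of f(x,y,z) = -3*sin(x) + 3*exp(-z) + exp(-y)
(-3*cos(x), -exp(-y), -3*exp(-z))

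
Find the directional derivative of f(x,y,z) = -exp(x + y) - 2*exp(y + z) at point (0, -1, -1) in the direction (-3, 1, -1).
2*sqrt(11)*exp(-1)/11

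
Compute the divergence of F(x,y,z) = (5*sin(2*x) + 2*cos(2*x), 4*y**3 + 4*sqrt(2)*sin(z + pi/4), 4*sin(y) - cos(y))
12*y**2 - 4*sin(2*x) + 10*cos(2*x)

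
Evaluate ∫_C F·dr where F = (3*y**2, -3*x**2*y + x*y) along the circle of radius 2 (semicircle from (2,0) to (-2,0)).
-80/3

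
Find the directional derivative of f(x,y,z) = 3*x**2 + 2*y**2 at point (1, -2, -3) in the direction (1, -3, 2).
15*sqrt(14)/7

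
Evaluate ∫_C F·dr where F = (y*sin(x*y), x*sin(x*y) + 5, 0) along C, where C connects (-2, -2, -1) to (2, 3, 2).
-cos(6) + cos(4) + 25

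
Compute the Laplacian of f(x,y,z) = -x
0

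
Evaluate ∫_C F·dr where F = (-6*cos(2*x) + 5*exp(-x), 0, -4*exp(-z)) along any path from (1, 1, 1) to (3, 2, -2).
-5*exp(-3) + exp(-1) - 3*sin(6) + 3*sin(2) + 4*exp(2)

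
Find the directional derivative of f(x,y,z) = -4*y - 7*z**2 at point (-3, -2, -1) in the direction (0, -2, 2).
9*sqrt(2)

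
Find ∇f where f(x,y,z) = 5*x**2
(10*x, 0, 0)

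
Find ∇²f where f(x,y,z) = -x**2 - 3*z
-2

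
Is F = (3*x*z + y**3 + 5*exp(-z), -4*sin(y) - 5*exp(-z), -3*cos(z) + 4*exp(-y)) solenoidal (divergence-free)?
No, ∇·F = 3*z + 3*sin(z) - 4*cos(y)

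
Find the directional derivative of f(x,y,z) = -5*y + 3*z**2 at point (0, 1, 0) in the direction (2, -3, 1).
15*sqrt(14)/14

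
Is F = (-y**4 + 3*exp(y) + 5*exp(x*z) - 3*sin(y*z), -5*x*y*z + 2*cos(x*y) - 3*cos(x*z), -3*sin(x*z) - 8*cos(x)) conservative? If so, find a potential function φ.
No, ∇×F = (x*(5*y - 3*sin(x*z)), 5*x*exp(x*z) - 3*y*cos(y*z) + 3*z*cos(x*z) - 8*sin(x), 4*y**3 - 5*y*z - 2*y*sin(x*y) + 3*z*sin(x*z) + 3*z*cos(y*z) - 3*exp(y)) ≠ 0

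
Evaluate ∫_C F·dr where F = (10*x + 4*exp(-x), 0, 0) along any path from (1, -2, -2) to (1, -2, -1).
0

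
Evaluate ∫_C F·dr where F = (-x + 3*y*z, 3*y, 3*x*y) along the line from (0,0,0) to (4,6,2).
142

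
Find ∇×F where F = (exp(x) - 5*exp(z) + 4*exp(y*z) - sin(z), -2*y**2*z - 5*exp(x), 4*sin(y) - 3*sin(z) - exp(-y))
(2*y**2 + 4*cos(y) + exp(-y), 4*y*exp(y*z) - 5*exp(z) - cos(z), -4*z*exp(y*z) - 5*exp(x))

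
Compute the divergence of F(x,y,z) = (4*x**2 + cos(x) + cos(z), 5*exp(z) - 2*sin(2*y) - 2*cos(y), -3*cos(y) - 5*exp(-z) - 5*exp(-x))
8*x - sin(x) + 2*sin(y) - 4*cos(2*y) + 5*exp(-z)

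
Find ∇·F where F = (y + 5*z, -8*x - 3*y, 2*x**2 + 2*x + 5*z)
2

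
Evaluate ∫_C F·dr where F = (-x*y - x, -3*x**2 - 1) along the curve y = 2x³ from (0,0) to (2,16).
-146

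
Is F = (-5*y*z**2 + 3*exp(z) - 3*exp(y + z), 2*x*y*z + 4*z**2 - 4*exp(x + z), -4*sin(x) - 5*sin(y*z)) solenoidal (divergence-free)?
No, ∇·F = 2*x*z - 5*y*cos(y*z)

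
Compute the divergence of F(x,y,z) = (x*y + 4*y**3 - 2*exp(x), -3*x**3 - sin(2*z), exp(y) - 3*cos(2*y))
y - 2*exp(x)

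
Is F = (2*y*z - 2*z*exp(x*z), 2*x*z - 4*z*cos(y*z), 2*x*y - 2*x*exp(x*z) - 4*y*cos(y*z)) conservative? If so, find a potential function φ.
Yes, F is conservative. φ = 2*x*y*z - 2*exp(x*z) - 4*sin(y*z)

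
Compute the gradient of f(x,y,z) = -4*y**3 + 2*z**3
(0, -12*y**2, 6*z**2)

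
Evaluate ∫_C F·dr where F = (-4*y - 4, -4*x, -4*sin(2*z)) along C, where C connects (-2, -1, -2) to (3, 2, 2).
-36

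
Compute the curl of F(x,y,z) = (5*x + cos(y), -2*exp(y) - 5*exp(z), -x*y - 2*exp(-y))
(-x + 5*exp(z) + 2*exp(-y), y, sin(y))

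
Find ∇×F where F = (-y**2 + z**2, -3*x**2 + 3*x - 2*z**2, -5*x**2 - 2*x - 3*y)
(4*z - 3, 10*x + 2*z + 2, -6*x + 2*y + 3)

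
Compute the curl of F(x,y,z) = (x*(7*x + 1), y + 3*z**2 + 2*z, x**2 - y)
(-6*z - 3, -2*x, 0)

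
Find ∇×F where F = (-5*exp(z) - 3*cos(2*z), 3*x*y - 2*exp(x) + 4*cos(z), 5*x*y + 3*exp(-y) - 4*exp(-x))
(5*x + 4*sin(z) - 3*exp(-y), -5*y - 5*exp(z) + 6*sin(2*z) - 4*exp(-x), 3*y - 2*exp(x))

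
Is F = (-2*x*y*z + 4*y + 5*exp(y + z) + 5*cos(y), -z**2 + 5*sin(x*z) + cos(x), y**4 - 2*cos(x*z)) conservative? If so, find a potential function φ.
No, ∇×F = (-5*x*cos(x*z) + 4*y**3 + 2*z, -2*x*y - 2*z*sin(x*z) + 5*exp(y + z), 2*x*z + 5*z*cos(x*z) - 5*exp(y + z) - sin(x) + 5*sin(y) - 4) ≠ 0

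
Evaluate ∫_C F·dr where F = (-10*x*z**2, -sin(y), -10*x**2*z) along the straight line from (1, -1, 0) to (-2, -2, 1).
-20 - cos(1) + cos(2)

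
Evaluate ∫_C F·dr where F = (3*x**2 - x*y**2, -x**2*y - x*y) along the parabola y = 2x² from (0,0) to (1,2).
-13/5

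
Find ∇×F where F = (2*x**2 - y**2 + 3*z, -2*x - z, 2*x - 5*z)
(1, 1, 2*y - 2)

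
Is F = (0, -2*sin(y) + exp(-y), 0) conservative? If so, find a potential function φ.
Yes, F is conservative. φ = 2*cos(y) - exp(-y)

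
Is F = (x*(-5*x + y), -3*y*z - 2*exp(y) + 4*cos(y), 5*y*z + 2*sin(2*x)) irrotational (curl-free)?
No, ∇×F = (3*y + 5*z, -4*cos(2*x), -x)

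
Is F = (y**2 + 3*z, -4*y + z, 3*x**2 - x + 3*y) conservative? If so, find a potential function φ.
No, ∇×F = (2, 4 - 6*x, -2*y) ≠ 0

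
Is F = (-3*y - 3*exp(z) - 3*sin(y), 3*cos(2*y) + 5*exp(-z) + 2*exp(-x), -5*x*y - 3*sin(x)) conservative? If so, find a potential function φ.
No, ∇×F = (-5*x + 5*exp(-z), 5*y - 3*exp(z) + 3*cos(x), 3*cos(y) + 3 - 2*exp(-x)) ≠ 0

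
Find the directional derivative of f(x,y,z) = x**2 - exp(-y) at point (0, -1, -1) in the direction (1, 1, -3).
sqrt(11)*E/11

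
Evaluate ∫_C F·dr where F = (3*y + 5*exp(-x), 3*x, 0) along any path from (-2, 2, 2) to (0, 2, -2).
7 + 5*exp(2)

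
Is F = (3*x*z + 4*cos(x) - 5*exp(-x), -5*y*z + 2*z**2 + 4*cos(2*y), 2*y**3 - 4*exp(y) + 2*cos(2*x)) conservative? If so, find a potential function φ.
No, ∇×F = (6*y**2 + 5*y - 4*z - 4*exp(y), 3*x + 4*sin(2*x), 0) ≠ 0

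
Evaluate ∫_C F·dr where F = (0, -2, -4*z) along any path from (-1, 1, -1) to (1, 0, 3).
-14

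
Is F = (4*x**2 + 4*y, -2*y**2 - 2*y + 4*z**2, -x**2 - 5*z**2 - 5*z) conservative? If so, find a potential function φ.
No, ∇×F = (-8*z, 2*x, -4) ≠ 0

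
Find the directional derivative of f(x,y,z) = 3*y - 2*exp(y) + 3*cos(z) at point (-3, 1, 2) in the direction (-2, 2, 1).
-4*E/3 - sin(2) + 2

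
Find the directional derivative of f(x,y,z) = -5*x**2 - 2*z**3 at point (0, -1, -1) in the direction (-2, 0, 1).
-6*sqrt(5)/5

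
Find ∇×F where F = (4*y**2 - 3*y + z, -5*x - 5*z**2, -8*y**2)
(-16*y + 10*z, 1, -8*y - 2)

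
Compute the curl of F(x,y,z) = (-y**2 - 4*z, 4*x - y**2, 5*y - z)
(5, -4, 2*y + 4)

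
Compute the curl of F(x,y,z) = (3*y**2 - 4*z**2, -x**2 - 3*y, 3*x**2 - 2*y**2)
(-4*y, -6*x - 8*z, -2*x - 6*y)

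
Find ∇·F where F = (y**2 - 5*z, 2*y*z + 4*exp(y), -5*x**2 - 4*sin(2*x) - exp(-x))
2*z + 4*exp(y)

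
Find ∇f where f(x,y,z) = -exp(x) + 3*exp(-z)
(-exp(x), 0, -3*exp(-z))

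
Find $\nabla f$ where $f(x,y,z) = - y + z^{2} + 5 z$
(0, -1, 2*z + 5)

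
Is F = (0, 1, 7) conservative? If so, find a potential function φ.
Yes, F is conservative. φ = y + 7*z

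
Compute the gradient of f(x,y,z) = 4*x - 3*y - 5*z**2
(4, -3, -10*z)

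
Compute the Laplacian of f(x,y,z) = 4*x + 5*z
0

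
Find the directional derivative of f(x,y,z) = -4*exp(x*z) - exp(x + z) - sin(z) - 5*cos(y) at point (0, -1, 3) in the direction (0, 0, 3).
-exp(3) - cos(3)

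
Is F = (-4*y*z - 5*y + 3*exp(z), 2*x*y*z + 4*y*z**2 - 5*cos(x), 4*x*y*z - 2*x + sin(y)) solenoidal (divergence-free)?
No, ∇·F = 4*x*y + 2*x*z + 4*z**2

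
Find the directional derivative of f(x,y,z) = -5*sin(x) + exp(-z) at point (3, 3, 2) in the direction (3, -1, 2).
-sqrt(14)*(15*exp(2)*cos(3) + 2)*exp(-2)/14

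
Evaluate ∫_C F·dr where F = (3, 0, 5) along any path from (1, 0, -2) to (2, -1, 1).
18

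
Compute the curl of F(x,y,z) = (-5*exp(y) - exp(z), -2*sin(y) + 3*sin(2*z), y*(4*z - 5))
(4*z - 6*cos(2*z) - 5, -exp(z), 5*exp(y))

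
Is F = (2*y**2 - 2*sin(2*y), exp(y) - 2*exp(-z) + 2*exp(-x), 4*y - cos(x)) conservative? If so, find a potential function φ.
No, ∇×F = (4 - 2*exp(-z), -sin(x), -4*y + 4*cos(2*y) - 2*exp(-x)) ≠ 0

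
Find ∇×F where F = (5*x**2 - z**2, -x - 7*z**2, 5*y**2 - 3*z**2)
(10*y + 14*z, -2*z, -1)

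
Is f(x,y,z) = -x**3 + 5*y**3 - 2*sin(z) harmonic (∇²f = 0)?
No, ∇²f = -6*x + 30*y + 2*sin(z)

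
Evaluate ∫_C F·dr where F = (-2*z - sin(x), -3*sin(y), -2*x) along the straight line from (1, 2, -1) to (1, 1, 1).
-4 - 3*cos(2) + 3*cos(1)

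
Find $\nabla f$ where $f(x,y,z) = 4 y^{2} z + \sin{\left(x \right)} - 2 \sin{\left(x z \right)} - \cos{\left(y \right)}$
(-2*z*cos(x*z) + cos(x), 8*y*z + sin(y), -2*x*cos(x*z) + 4*y**2)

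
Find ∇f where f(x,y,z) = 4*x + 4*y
(4, 4, 0)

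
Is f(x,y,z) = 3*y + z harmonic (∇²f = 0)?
Yes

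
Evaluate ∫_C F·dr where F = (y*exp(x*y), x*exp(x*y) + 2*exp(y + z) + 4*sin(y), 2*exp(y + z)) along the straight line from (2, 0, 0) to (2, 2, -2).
-4*cos(2) + 3 + exp(4)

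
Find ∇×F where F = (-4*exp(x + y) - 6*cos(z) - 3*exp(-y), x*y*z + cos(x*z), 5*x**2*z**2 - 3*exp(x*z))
(x*(-y + sin(x*z)), -10*x*z**2 + 3*z*exp(x*z) + 6*sin(z), y*z - z*sin(x*z) + 4*exp(x + y) - 3*exp(-y))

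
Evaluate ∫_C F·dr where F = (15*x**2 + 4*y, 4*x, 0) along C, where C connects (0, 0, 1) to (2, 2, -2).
56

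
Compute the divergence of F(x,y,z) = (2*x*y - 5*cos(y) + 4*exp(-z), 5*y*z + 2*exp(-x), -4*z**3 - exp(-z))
2*y - 12*z**2 + 5*z + exp(-z)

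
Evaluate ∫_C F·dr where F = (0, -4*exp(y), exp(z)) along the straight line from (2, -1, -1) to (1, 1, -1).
-8*sinh(1)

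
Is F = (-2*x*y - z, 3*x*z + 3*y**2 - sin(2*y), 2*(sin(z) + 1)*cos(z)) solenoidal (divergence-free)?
No, ∇·F = 4*y - 2*sin(z) - 2*cos(2*y) + 2*cos(2*z)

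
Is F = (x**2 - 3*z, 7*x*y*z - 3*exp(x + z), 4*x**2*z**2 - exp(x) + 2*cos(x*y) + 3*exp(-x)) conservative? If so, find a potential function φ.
No, ∇×F = (-7*x*y - 2*x*sin(x*y) + 3*exp(x + z), -8*x*z**2 + 2*y*sin(x*y) + exp(x) - 3 + 3*exp(-x), 7*y*z - 3*exp(x + z)) ≠ 0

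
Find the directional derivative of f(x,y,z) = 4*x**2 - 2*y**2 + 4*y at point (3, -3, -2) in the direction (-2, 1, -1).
-16*sqrt(6)/3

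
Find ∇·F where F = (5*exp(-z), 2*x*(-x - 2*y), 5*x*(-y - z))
-9*x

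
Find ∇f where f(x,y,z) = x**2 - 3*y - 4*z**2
(2*x, -3, -8*z)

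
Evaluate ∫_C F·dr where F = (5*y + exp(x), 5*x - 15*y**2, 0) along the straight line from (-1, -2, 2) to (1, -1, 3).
-50 + 2*sinh(1)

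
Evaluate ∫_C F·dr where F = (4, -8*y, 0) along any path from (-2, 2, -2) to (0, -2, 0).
8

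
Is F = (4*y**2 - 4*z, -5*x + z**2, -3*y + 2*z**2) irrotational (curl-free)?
No, ∇×F = (-2*z - 3, -4, -8*y - 5)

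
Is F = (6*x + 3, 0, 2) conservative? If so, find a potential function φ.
Yes, F is conservative. φ = 3*x**2 + 3*x + 2*z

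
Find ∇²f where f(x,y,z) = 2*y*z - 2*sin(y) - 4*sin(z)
2*sin(y) + 4*sin(z)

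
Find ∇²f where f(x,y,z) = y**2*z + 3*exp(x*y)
3*x**2*exp(x*y) + 3*y**2*exp(x*y) + 2*z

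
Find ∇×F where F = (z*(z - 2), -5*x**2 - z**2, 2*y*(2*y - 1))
(8*y + 2*z - 2, 2*z - 2, -10*x)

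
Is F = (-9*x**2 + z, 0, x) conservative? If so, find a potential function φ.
Yes, F is conservative. φ = x*(-3*x**2 + z)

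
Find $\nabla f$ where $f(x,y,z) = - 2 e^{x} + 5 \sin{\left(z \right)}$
(-2*exp(x), 0, 5*cos(z))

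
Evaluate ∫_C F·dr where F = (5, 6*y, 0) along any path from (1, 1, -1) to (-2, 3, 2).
9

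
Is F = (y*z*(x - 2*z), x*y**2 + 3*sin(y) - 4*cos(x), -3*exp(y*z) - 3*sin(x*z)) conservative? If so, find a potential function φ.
No, ∇×F = (-3*z*exp(y*z), x*y - 4*y*z + 3*z*cos(x*z), y**2 - z*(x - 2*z) + 4*sin(x)) ≠ 0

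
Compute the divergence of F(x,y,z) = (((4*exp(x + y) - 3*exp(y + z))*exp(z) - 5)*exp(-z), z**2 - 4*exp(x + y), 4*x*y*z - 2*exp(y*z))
2*y*(2*x - exp(y*z))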